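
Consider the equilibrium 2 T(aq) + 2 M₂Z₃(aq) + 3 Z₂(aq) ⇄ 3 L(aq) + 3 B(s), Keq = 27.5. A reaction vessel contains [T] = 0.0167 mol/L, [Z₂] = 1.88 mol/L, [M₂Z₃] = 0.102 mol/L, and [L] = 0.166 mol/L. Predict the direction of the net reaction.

in the reverse direction

(B is a pure solid — omitted from Q.)
Q = [L]³ / ([T]²·[M₂Z₃]²·[Z₂]³) = (0.166)³ / ((0.0167)²·(0.102)²·(1.88)³) = 237
Q = 237 > Keq = 27.5, so the reverse reaction proceeds.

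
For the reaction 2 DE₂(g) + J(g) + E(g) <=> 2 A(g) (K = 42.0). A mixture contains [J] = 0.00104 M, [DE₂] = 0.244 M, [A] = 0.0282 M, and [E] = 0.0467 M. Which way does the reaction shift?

toward reactants

Q = [A]² / ([DE₂]²·[J]·[E]) = (0.0282)² / ((0.244)²·(0.00104)·(0.0467)) = 275
Q = 275 > K = 42.0, so the reverse reaction proceeds.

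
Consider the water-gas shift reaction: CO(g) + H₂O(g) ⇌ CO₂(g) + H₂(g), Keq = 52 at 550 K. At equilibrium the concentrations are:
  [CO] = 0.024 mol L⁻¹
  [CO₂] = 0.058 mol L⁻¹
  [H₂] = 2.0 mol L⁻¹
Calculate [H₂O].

At equilibrium, Keq = [CO₂]·[H₂] / ([CO]·[H₂O]) = 52.
(0.058)·(2.0) / ((0.024)·([H₂O])) = 52
[H₂O] = 0.0929 = 0.093 mol L⁻¹

[H₂O] = 0.093 mol L⁻¹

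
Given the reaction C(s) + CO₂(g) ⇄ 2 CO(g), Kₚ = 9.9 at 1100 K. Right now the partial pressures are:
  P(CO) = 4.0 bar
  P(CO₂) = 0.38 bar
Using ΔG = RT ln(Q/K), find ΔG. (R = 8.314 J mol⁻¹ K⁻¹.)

ΔG = 13.2 kJ/mol

(C is a pure solid — omitted from Qₚ.)
Qₚ = P(CO)² / P(CO₂) = (4.0)² / (0.38) = 42.1
ΔG = RT ln(Qₚ/Kₚ) = (8.314 J mol⁻¹ K⁻¹)(1100 K) × ln(42.1/9.9)
   = (9.145 kJ/mol)(1.448) = 13.2 kJ/mol
ΔG > 0, so the forward reaction is non-spontaneous (proceeds in reverse).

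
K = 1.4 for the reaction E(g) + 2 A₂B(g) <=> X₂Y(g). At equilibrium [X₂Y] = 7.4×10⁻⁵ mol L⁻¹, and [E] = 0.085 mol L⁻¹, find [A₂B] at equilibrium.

At equilibrium, K = [X₂Y] / ([E]·[A₂B]²) = 1.4.
(7.4×10⁻⁵) / ((0.085)·([A₂B])²) = 1.4
[A₂B]² = 6.22×10⁻⁴ ⇒ [A₂B] = 0.025 mol L⁻¹

[A₂B] = 0.025 mol L⁻¹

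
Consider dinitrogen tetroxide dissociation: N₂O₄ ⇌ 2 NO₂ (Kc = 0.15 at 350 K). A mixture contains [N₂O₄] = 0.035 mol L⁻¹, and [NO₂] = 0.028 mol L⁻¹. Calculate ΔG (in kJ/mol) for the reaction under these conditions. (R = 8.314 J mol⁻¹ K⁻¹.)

ΔG = -5.53 kJ/mol

Qc = [NO₂]² / [N₂O₄] = (0.028)² / (0.035) = 0.0224
ΔG = RT ln(Qc/Kc) = (8.314 J mol⁻¹ K⁻¹)(350 K) × ln(0.0224/0.15)
   = (2.910 kJ/mol)(-1.902) = -5.53 kJ/mol
ΔG < 0, so the forward reaction is spontaneous (proceeds forward).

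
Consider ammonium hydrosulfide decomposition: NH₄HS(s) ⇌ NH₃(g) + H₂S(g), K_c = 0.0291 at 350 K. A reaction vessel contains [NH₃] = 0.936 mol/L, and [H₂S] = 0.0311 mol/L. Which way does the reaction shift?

(NH₄HS is a pure solid — omitted from Q_c.)
Q_c = [NH₃]·[H₂S] = (0.936)·(0.0311) = 0.0291
Q_c = 0.0291 = K_c, so the system is already at equilibrium.

at equilibrium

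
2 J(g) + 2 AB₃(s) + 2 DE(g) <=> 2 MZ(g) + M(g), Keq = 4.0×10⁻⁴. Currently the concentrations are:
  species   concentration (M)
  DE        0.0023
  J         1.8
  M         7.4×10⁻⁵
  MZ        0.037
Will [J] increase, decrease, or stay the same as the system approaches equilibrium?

increase

(AB₃ is a pure solid — omitted from Q.)
Q = [MZ]²·[M] / ([J]²·[DE]²) = (0.037)²·(7.4×10⁻⁵) / ((1.8)²·(0.0023)²) = 0.0059
Q = 0.0059 > Keq = 4.0×10⁻⁴: net reverse reaction.
J is a reactant, so it increases.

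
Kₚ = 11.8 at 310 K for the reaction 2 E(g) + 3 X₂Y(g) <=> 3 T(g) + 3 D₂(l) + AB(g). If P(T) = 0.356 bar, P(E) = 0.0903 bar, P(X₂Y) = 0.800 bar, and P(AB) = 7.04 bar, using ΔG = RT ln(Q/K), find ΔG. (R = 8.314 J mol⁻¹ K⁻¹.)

ΔG = 4.80 kJ/mol

(D₂ is a pure liquid — omitted from Qₚ.)
Qₚ = P(T)³·P(AB) / (P(E)²·P(X₂Y)³) = (0.356)³·(7.04) / ((0.0903)²·(0.800)³) = 76.1
ΔG = RT ln(Qₚ/Kₚ) = (8.314 J mol⁻¹ K⁻¹)(310 K) × ln(76.1/11.8)
   = (2.577 kJ/mol)(1.864) = 4.80 kJ/mol
ΔG > 0, so the forward reaction is non-spontaneous (proceeds in reverse).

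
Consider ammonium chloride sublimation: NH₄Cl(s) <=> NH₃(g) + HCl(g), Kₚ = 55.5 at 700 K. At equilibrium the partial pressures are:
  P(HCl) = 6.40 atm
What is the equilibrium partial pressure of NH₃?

P(NH₃) = 8.67 atm

(NH₄Cl is a pure solid — omitted from Kₚ.)
At equilibrium, Kₚ = P(NH₃)·P(HCl) = 55.5.
(P(NH₃))·(6.40) = 55.5
P(NH₃) = 8.67 atm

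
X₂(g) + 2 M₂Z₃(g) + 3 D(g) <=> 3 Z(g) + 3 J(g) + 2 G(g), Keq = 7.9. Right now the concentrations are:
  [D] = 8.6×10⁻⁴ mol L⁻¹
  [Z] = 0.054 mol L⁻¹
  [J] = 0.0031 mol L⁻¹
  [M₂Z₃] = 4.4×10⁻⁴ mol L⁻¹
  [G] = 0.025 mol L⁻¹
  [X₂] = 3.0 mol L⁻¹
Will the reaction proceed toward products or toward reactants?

Q = [Z]³·[J]³·[G]² / ([X₂]·[M₂Z₃]²·[D]³) = (0.054)³·(0.0031)³·(0.025)² / ((3.0)·(4.4×10⁻⁴)²·(8.6×10⁻⁴)³) = 7.9
Q = 7.9 = Keq, so the system is already at equilibrium.

no net change (already at equilibrium)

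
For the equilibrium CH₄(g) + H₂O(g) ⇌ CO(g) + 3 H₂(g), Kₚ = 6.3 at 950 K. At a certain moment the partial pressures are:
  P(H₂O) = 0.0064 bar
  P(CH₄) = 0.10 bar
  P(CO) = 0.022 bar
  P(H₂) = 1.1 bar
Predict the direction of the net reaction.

toward reactants

Qₚ = P(CO)·P(H₂)³ / (P(CH₄)·P(H₂O)) = (0.022)·(1.1)³ / ((0.10)·(0.0064)) = 46
Qₚ = 46 > Kₚ = 6.3, so the reverse reaction proceeds.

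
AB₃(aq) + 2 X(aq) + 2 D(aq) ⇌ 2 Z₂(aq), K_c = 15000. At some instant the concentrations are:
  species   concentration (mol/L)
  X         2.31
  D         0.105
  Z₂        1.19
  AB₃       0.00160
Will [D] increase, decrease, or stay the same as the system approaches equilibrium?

Q_c = [Z₂]² / ([AB₃]·[X]²·[D]²) = (1.19)² / ((0.00160)·(2.31)²·(0.105)²) = 15000
Q_c = 15000 = K_c; the system is at equilibrium.

stay the same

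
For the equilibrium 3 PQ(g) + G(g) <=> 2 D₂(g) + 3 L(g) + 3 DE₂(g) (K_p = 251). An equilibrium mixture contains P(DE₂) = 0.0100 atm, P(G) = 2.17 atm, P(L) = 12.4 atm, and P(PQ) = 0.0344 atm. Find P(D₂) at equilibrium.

P(D₂) = 3.41 atm

At equilibrium, K_p = P(D₂)²·P(L)³·P(DE₂)³ / (P(PQ)³·P(G)) = 251.
(P(D₂))²·(12.4)³·(0.0100)³ / ((0.0344)³·(2.17)) = 251
P(D₂)² = 11.6 ⇒ P(D₂) = 3.41 atm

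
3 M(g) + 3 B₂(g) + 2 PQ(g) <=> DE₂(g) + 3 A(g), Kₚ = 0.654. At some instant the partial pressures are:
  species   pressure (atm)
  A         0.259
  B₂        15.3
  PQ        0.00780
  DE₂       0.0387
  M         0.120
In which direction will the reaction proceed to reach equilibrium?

Qₚ = P(DE₂)·P(A)³ / (P(M)³·P(B₂)³·P(PQ)²) = (0.0387)·(0.259)³ / ((0.120)³·(15.3)³·(0.00780)²) = 1.79
Qₚ = 1.79 > Kₚ = 0.654, so the reverse reaction proceeds.

reverse (toward reactants)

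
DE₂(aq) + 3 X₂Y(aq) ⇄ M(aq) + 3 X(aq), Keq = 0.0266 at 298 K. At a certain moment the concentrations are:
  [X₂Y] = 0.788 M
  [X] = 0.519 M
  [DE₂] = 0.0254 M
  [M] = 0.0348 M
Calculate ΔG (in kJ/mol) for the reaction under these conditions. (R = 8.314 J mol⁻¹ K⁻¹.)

ΔG = 6.66 kJ/mol

Q = [M]·[X]³ / ([DE₂]·[X₂Y]³) = (0.0348)·(0.519)³ / ((0.0254)·(0.788)³) = 0.391
ΔG = RT ln(Q/Keq) = (8.314 J mol⁻¹ K⁻¹)(298 K) × ln(0.391/0.0266)
   = (2.478 kJ/mol)(2.688) = 6.66 kJ/mol
ΔG > 0, so the forward reaction is non-spontaneous (proceeds in reverse).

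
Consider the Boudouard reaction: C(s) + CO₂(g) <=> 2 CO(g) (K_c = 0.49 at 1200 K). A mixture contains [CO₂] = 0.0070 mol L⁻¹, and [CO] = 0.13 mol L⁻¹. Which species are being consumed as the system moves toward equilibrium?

(C is a pure solid — omitted from Q_c.)
Q_c = [CO]² / [CO₂] = (0.13)² / (0.0070) = 2.4
Q_c = 2.4 > K_c = 0.49: net reverse reaction.

CO (products)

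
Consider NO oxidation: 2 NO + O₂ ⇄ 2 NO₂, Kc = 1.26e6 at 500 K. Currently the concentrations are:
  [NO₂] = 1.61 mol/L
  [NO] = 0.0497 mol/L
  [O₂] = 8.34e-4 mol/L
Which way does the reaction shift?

Qc = [NO₂]² / ([NO]²·[O₂]) = (1.61)² / ((0.0497)²·(8.34e-4)) = 1.26e6
Qc = 1.26e6 = Kc, so the system is already at equilibrium.

at equilibrium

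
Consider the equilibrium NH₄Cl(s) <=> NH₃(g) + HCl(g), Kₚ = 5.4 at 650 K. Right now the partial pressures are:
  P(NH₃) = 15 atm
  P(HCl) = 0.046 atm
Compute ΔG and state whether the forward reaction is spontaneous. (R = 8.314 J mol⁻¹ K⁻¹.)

(NH₄Cl is a pure solid — omitted from Qₚ.)
Qₚ = P(NH₃)·P(HCl) = (15)·(0.046) = 0.690
ΔG = RT ln(Qₚ/Kₚ) = (8.314 J mol⁻¹ K⁻¹)(650 K) × ln(0.690/5.4)
   = (5.404 kJ/mol)(-2.057) = -11.1 kJ/mol
ΔG < 0, so the forward reaction is spontaneous (proceeds forward).

ΔG = -11.1 kJ/mol; the forward reaction is spontaneous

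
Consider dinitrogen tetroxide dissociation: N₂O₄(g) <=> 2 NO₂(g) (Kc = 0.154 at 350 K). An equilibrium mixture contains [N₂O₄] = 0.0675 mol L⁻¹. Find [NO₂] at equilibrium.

At equilibrium, Kc = [NO₂]² / [N₂O₄] = 0.154.
([NO₂])² / (0.0675) = 0.154
[NO₂]² = 0.0104 ⇒ [NO₂] = 0.102 mol L⁻¹

[NO₂] = 0.102 mol L⁻¹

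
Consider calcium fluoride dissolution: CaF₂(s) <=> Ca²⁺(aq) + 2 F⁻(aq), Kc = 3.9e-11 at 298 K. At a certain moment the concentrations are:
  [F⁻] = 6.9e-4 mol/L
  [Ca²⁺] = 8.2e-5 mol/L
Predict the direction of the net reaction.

at equilibrium

(CaF₂ is a pure solid — omitted from Qc.)
Qc = [Ca²⁺]·[F⁻]² = (8.2e-5)·(6.9e-4)² = 3.9e-11
Qc = 3.9e-11 = Kc, so the system is already at equilibrium.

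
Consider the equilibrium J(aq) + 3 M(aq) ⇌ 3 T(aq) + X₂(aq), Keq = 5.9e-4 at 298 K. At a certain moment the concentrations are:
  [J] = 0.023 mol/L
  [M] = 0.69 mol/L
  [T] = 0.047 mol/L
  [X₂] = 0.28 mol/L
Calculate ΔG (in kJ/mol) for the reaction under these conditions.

Q = [T]³·[X₂] / ([J]·[M]³) = (0.047)³·(0.28) / ((0.023)·(0.69)³) = 0.00385
ΔG = RT ln(Q/Keq) = (8.314 J mol⁻¹ K⁻¹)(298 K) × ln(0.00385/5.9e-4)
   = (2.478 kJ/mol)(1.876) = 4.65 kJ/mol
ΔG > 0, so the forward reaction is non-spontaneous (proceeds in reverse).

ΔG = 4.65 kJ/mol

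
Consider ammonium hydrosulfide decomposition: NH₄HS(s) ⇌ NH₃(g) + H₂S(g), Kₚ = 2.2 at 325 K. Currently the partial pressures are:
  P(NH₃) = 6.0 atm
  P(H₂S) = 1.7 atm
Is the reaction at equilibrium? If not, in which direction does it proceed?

(NH₄HS is a pure solid — omitted from Qₚ.)
Qₚ = P(NH₃)·P(H₂S) = (6.0)·(1.7) = 10
Qₚ = 10 > Kₚ = 2.2, so the reverse reaction proceeds.

to the left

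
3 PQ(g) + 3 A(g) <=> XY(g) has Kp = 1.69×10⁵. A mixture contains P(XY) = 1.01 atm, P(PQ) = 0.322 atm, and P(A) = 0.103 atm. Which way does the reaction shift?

in the forward direction

Qp = P(XY) / (P(PQ)³·P(A)³) = (1.01) / ((0.322)³·(0.103)³) = 27700
Qp = 27700 < Kp = 1.69×10⁵, so the forward reaction proceeds.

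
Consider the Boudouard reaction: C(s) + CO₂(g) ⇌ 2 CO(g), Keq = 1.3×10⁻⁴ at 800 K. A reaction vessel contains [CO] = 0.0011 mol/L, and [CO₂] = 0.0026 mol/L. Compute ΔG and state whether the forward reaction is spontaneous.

ΔG = 8.48 kJ/mol; the forward reaction is non-spontaneous

(C is a pure solid — omitted from Q.)
Q = [CO]² / [CO₂] = (0.0011)² / (0.0026) = 4.65×10⁻⁴
ΔG = RT ln(Q/Keq) = (8.314 J mol⁻¹ K⁻¹)(800 K) × ln(4.65×10⁻⁴/1.3×10⁻⁴)
   = (6.651 kJ/mol)(1.275) = 8.48 kJ/mol
ΔG > 0, so the forward reaction is non-spontaneous (proceeds in reverse).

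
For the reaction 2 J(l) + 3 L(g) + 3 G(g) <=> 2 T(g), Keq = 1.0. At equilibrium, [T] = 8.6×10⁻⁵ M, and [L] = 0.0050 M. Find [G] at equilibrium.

(J is a pure liquid — omitted from Keq.)
At equilibrium, Keq = [T]² / ([L]³·[G]³) = 1.0.
(8.6×10⁻⁵)² / ((0.0050)³·([G])³) = 1.0
[G]³ = 0.0592 ⇒ [G] = 0.39 M

[G] = 0.39 M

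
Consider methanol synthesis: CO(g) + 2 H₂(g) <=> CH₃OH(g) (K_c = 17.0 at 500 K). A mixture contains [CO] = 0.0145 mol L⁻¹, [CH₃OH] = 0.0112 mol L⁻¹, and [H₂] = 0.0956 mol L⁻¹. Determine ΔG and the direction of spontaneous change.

Q_c = [CH₃OH] / ([CO]·[H₂]²) = (0.0112) / ((0.0145)·(0.0956)²) = 84.5
ΔG = RT ln(Q_c/K_c) = (8.314 J mol⁻¹ K⁻¹)(500 K) × ln(84.5/17.0)
   = (4.157 kJ/mol)(1.604) = 6.67 kJ/mol
ΔG > 0, so the forward reaction is non-spontaneous (proceeds in reverse).

ΔG = 6.67 kJ/mol; the forward reaction is non-spontaneous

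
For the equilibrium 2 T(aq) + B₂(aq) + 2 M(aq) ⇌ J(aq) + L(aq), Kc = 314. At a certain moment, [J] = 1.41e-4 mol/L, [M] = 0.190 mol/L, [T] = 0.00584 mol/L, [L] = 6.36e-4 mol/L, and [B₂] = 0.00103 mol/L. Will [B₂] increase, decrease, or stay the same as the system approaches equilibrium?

Qc = [J]·[L] / ([T]²·[B₂]·[M]²) = (1.41e-4)·(6.36e-4) / ((0.00584)²·(0.00103)·(0.190)²) = 70.7
Qc = 70.7 < Kc = 314: net forward reaction.
B₂ is a reactant, so it decreases.

decrease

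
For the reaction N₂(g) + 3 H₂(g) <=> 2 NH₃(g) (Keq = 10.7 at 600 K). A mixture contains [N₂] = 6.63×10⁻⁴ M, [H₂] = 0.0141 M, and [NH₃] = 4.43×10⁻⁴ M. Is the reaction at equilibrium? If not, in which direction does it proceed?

Q = [NH₃]² / ([N₂]·[H₂]³) = (4.43×10⁻⁴)² / ((6.63×10⁻⁴)·(0.0141)³) = 106
Q = 106 > Keq = 10.7, so the reverse reaction proceeds.

to the left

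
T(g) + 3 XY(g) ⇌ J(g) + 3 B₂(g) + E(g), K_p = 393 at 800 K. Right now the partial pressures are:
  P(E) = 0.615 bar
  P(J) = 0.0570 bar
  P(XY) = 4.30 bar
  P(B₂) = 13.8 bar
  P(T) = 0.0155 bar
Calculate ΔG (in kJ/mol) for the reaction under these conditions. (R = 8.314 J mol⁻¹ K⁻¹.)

ΔG = -11.0 kJ/mol

Q_p = P(J)·P(B₂)³·P(E) / (P(T)·P(XY)³) = (0.0570)·(13.8)³·(0.615) / ((0.0155)·(4.30)³) = 74.8
ΔG = RT ln(Q_p/K_p) = (8.314 J mol⁻¹ K⁻¹)(800 K) × ln(74.8/393)
   = (6.651 kJ/mol)(-1.659) = -11.0 kJ/mol
ΔG < 0, so the forward reaction is spontaneous (proceeds forward).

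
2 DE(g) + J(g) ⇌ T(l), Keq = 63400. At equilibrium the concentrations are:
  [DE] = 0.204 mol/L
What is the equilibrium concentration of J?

[J] = 3.79e-4 mol/L

(T is a pure liquid — omitted from Keq.)
At equilibrium, Keq = 1 / ([DE]²·[J]) = 63400.
1 / ((0.204)²·([J])) = 63400
[J] = 3.79e-4 mol/L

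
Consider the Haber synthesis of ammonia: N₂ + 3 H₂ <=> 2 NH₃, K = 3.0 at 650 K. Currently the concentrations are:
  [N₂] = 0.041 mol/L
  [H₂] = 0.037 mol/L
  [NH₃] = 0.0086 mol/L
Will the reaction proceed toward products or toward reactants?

in the reverse direction

Q = [NH₃]² / ([N₂]·[H₂]³) = (0.0086)² / ((0.041)·(0.037)³) = 36
Q = 36 > K = 3.0, so the reverse reaction proceeds.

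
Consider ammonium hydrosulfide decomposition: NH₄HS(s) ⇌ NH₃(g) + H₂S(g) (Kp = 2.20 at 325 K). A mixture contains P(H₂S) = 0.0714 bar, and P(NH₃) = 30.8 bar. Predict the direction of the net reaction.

at equilibrium

(NH₄HS is a pure solid — omitted from Qp.)
Qp = P(NH₃)·P(H₂S) = (30.8)·(0.0714) = 2.20
Qp = 2.20 = Kp, so the system is already at equilibrium.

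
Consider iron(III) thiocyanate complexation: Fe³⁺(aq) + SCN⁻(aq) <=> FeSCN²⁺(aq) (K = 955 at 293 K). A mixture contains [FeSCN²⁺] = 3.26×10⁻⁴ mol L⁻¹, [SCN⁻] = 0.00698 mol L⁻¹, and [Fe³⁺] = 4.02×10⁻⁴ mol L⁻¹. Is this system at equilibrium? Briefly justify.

no; Q < K, reaction proceeds forward

Q = [FeSCN²⁺] / ([Fe³⁺]·[SCN⁻]) = (3.26×10⁻⁴) / ((4.02×10⁻⁴)·(0.00698)) = 116
Q = 116 < K = 955: net forward reaction.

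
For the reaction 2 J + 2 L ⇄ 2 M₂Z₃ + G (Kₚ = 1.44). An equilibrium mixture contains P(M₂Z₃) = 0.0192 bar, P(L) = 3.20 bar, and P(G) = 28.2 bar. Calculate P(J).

At equilibrium, Kₚ = P(M₂Z₃)²·P(G) / (P(J)²·P(L)²) = 1.44.
(0.0192)²·(28.2) / ((P(J))²·(3.20)²) = 1.44
P(J)² = 7.05e-4 ⇒ P(J) = 0.0266 bar

P(J) = 0.0266 bar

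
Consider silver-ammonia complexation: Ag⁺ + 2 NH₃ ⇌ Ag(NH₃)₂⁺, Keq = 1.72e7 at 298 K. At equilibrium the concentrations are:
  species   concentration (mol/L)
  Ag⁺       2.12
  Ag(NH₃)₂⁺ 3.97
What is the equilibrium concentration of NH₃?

[NH₃] = 3.30e-4 mol/L

At equilibrium, Keq = [Ag(NH₃)₂⁺] / ([Ag⁺]·[NH₃]²) = 1.72e7.
(3.97) / ((2.12)·([NH₃])²) = 1.72e7
[NH₃]² = 1.09e-7 ⇒ [NH₃] = 3.30e-4 mol/L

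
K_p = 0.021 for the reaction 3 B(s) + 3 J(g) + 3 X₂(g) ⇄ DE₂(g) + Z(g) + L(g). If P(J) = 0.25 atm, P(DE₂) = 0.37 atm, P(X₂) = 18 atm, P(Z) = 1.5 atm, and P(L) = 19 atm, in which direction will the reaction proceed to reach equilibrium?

to the left

(B is a pure solid — omitted from Q_p.)
Q_p = P(DE₂)·P(Z)·P(L) / (P(J)³·P(X₂)³) = (0.37)·(1.5)·(19) / ((0.25)³·(18)³) = 0.12
Q_p = 0.12 > K_p = 0.021, so the reverse reaction proceeds.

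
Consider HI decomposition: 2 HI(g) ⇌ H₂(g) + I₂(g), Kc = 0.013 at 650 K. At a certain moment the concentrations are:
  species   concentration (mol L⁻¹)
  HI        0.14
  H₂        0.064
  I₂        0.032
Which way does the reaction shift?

in the reverse direction

Qc = [H₂]·[I₂] / [HI]² = (0.064)·(0.032) / (0.14)² = 0.10
Qc = 0.10 > Kc = 0.013, so the reverse reaction proceeds.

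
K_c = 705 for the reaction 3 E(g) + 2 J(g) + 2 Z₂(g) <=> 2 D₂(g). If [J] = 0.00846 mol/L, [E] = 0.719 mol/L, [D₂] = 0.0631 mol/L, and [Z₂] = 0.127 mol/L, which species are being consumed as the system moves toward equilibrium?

Q_c = [D₂]² / ([E]³·[J]²·[Z₂]²) = (0.0631)² / ((0.719)³·(0.00846)²·(0.127)²) = 9280
Q_c = 9280 > K_c = 705: net reverse reaction.

D₂ (products)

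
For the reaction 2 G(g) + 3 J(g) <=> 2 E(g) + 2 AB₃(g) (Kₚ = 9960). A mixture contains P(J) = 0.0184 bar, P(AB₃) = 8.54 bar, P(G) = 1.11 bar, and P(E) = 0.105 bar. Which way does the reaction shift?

in the reverse direction

Qₚ = P(E)²·P(AB₃)² / (P(G)²·P(J)³) = (0.105)²·(8.54)² / ((1.11)²·(0.0184)³) = 1.05×10⁵
Qₚ = 1.05×10⁵ > Kₚ = 9960, so the reverse reaction proceeds.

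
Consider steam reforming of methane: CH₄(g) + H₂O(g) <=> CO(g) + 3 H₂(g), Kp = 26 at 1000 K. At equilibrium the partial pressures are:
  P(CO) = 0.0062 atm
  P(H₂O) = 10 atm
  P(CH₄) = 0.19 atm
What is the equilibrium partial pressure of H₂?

At equilibrium, Kp = P(CO)·P(H₂)³ / (P(CH₄)·P(H₂O)) = 26.
(0.0062)·(P(H₂))³ / ((0.19)·(10)) = 26
P(H₂)³ = 7970 ⇒ P(H₂) = 20 atm

P(H₂) = 20 atm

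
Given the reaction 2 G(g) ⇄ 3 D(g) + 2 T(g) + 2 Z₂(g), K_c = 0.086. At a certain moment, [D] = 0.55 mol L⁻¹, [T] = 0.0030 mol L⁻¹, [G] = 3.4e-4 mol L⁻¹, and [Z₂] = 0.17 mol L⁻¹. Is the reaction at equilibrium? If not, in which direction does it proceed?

toward reactants

Q_c = [D]³·[T]²·[Z₂]² / [G]² = (0.55)³·(0.0030)²·(0.17)² / (3.4e-4)² = 0.37
Q_c = 0.37 > K_c = 0.086, so the reverse reaction proceeds.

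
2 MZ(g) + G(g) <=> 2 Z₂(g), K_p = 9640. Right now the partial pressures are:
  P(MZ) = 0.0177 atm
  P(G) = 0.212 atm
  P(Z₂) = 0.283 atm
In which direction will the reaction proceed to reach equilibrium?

to the right

Q_p = P(Z₂)² / (P(MZ)²·P(G)) = (0.283)² / ((0.0177)²·(0.212)) = 1210
Q_p = 1210 < K_p = 9640, so the forward reaction proceeds.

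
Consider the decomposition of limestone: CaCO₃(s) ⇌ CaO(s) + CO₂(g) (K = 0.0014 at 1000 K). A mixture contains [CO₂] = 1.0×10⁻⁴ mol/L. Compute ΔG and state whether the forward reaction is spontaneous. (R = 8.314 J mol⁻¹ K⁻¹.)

ΔG = -21.9 kJ/mol; the forward reaction is spontaneous

(CaCO₃, CaO are pure solids — omitted from Q.)
Q = [CO₂] = 1.00×10⁻⁴
ΔG = RT ln(Q/K) = (8.314 J mol⁻¹ K⁻¹)(1000 K) × ln(1.00×10⁻⁴/0.0014)
   = (8.314 kJ/mol)(-2.639) = -21.9 kJ/mol
ΔG < 0, so the forward reaction is spontaneous (proceeds forward).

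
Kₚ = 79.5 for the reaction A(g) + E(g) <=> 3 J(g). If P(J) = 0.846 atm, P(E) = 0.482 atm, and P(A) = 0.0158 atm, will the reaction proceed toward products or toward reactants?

Qₚ = P(J)³ / (P(A)·P(E)) = (0.846)³ / ((0.0158)·(0.482)) = 79.5
Qₚ = 79.5 = Kₚ, so the system is already at equilibrium.

neither direction; the system is at equilibrium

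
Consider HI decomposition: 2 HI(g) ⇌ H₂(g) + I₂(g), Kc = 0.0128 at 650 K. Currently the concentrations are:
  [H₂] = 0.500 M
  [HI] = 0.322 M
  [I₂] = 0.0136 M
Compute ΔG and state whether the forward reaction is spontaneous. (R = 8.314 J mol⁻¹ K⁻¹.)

Qc = [H₂]·[I₂] / [HI]² = (0.500)·(0.0136) / (0.322)² = 0.0656
ΔG = RT ln(Qc/Kc) = (8.314 J mol⁻¹ K⁻¹)(650 K) × ln(0.0656/0.0128)
   = (5.404 kJ/mol)(1.634) = 8.83 kJ/mol
ΔG > 0, so the forward reaction is non-spontaneous (proceeds in reverse).

ΔG = 8.83 kJ/mol; the forward reaction is non-spontaneous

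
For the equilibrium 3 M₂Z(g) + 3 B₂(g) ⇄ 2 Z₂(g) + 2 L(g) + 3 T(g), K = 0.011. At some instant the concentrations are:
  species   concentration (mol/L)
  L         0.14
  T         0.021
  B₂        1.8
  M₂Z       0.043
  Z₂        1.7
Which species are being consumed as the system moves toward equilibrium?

Q = [Z₂]²·[L]²·[T]³ / ([M₂Z]³·[B₂]³) = (1.7)²·(0.14)²·(0.021)³ / ((0.043)³·(1.8)³) = 0.0011
Q = 0.0011 < K = 0.011: net forward reaction.

M₂Z, B₂ (reactants)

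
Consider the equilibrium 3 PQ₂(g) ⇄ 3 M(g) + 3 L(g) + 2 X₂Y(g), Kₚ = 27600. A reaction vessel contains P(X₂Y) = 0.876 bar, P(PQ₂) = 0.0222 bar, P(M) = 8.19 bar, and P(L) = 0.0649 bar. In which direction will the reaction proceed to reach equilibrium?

Qₚ = P(M)³·P(L)³·P(X₂Y)² / P(PQ₂)³ = (8.19)³·(0.0649)³·(0.876)² / (0.0222)³ = 10500
Qₚ = 10500 < Kₚ = 27600, so the forward reaction proceeds.

to the right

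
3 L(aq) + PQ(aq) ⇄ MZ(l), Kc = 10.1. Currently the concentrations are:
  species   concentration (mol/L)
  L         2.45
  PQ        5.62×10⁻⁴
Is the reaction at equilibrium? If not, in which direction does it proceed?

to the left

(MZ is a pure liquid — omitted from Qc.)
Qc = 1 / ([L]³·[PQ]) = 1 / ((2.45)³·(5.62×10⁻⁴)) = 121
Qc = 121 > Kc = 10.1, so the reverse reaction proceeds.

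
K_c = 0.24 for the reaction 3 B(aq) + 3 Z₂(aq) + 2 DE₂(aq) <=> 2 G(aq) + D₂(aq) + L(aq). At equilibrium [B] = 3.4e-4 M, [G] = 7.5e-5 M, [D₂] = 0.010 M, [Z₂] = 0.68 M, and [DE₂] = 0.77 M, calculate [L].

At equilibrium, K_c = [G]²·[D₂]·[L] / ([B]³·[Z₂]³·[DE₂]²) = 0.24.
(7.5e-5)²·(0.010)·([L]) / ((3.4e-4)³·(0.68)³·(0.77)²) = 0.24
[L] = 0.0313 = 0.031 M

[L] = 0.031 M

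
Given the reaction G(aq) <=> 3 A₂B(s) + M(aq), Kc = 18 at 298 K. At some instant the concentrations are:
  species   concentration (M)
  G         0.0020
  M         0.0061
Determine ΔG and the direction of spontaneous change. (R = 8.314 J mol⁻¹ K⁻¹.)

(A₂B is a pure solid — omitted from Qc.)
Qc = [M] / [G] = (0.0061) / (0.0020) = 3.05
ΔG = RT ln(Qc/Kc) = (8.314 J mol⁻¹ K⁻¹)(298 K) × ln(3.05/18)
   = (2.478 kJ/mol)(-1.775) = -4.40 kJ/mol
ΔG < 0, so the forward reaction is spontaneous (proceeds forward).

ΔG = -4.40 kJ/mol; the forward reaction is spontaneous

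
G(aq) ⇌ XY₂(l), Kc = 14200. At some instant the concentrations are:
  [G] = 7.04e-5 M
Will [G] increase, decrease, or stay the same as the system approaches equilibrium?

stay the same

(XY₂ is a pure liquid — omitted from Qc.)
Qc = 1 / [G] = 1 / (7.04e-5) = 14200
Qc = 14200 = Kc; the system is at equilibrium.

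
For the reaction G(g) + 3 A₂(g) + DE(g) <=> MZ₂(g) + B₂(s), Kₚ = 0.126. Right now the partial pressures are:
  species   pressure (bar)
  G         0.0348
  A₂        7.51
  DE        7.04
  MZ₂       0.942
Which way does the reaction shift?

toward products

(B₂ is a pure solid — omitted from Qₚ.)
Qₚ = P(MZ₂) / (P(G)·P(A₂)³·P(DE)) = (0.942) / ((0.0348)·(7.51)³·(7.04)) = 0.00908
Qₚ = 0.00908 < Kₚ = 0.126, so the forward reaction proceeds.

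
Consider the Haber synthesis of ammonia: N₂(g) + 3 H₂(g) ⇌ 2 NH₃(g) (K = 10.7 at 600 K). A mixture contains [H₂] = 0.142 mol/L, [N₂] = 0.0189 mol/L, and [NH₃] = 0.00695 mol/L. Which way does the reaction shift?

in the forward direction

Q = [NH₃]² / ([N₂]·[H₂]³) = (0.00695)² / ((0.0189)·(0.142)³) = 0.893
Q = 0.893 < K = 10.7, so the forward reaction proceeds.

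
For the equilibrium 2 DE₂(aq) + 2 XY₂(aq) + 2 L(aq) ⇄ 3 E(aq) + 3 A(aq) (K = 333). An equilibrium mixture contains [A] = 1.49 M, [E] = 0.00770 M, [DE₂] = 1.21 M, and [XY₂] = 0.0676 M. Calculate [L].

At equilibrium, K = [E]³·[A]³ / ([DE₂]²·[XY₂]²·[L]²) = 333.
(0.00770)³·(1.49)³ / ((1.21)²·(0.0676)²·([L])²) = 333
[L]² = 6.78×10⁻⁷ ⇒ [L] = 8.23×10⁻⁴ M

[L] = 8.23×10⁻⁴ M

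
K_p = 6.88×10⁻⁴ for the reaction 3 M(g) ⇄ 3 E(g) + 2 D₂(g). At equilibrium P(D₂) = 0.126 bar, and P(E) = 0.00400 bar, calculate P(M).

P(M) = 0.0114 bar

At equilibrium, K_p = P(E)³·P(D₂)² / P(M)³ = 6.88×10⁻⁴.
(0.00400)³·(0.126)² / (P(M))³ = 6.88×10⁻⁴
P(M)³ = 1.48×10⁻⁶ ⇒ P(M) = 0.0114 bar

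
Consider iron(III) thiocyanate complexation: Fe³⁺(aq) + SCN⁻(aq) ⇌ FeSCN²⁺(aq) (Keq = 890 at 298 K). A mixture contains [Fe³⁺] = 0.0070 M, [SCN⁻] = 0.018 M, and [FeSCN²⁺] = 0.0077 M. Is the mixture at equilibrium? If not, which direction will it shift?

no; Q < K, reaction proceeds forward

Q = [FeSCN²⁺] / ([Fe³⁺]·[SCN⁻]) = (0.0077) / ((0.0070)·(0.018)) = 61
Q = 61 < Keq = 890: net forward reaction.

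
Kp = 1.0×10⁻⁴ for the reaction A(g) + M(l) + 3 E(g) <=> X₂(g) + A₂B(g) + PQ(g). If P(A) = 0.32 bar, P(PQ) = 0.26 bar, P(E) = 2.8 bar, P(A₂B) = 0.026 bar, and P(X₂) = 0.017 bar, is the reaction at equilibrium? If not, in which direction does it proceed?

forward (toward products)

(M is a pure liquid — omitted from Qp.)
Qp = P(X₂)·P(A₂B)·P(PQ) / (P(A)·P(E)³) = (0.017)·(0.026)·(0.26) / ((0.32)·(2.8)³) = 1.6×10⁻⁵
Qp = 1.6×10⁻⁵ < Kp = 1.0×10⁻⁴, so the forward reaction proceeds.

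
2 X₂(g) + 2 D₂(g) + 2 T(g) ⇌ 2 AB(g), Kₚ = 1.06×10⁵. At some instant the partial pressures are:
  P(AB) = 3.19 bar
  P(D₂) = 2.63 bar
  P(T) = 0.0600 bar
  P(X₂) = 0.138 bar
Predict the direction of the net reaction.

to the right

Qₚ = P(AB)² / (P(X₂)²·P(D₂)²·P(T)²) = (3.19)² / ((0.138)²·(2.63)²·(0.0600)²) = 21500
Qₚ = 21500 < Kₚ = 1.06×10⁵, so the forward reaction proceeds.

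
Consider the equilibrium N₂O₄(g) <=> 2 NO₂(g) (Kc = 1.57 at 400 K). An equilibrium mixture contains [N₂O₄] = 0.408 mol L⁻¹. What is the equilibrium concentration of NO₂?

[NO₂] = 0.800 mol L⁻¹

At equilibrium, Kc = [NO₂]² / [N₂O₄] = 1.57.
([NO₂])² / (0.408) = 1.57
[NO₂]² = 0.641 ⇒ [NO₂] = 0.800 mol L⁻¹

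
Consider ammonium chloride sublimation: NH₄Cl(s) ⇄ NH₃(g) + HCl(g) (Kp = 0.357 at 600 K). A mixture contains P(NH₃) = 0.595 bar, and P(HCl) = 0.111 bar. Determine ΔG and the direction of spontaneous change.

ΔG = -8.42 kJ/mol; the forward reaction is spontaneous

(NH₄Cl is a pure solid — omitted from Qp.)
Qp = P(NH₃)·P(HCl) = (0.595)·(0.111) = 0.0660
ΔG = RT ln(Qp/Kp) = (8.314 J mol⁻¹ K⁻¹)(600 K) × ln(0.0660/0.357)
   = (4.988 kJ/mol)(-1.688) = -8.42 kJ/mol
ΔG < 0, so the forward reaction is spontaneous (proceeds forward).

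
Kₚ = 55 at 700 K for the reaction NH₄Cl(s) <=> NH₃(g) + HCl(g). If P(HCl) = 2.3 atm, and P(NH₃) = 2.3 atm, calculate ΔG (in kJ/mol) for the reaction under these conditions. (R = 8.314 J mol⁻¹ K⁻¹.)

(NH₄Cl is a pure solid — omitted from Qₚ.)
Qₚ = P(NH₃)·P(HCl) = (2.3)·(2.3) = 5.29
ΔG = RT ln(Qₚ/Kₚ) = (8.314 J mol⁻¹ K⁻¹)(700 K) × ln(5.29/55)
   = (5.820 kJ/mol)(-2.342) = -13.6 kJ/mol
ΔG < 0, so the forward reaction is spontaneous (proceeds forward).

ΔG = -13.6 kJ/mol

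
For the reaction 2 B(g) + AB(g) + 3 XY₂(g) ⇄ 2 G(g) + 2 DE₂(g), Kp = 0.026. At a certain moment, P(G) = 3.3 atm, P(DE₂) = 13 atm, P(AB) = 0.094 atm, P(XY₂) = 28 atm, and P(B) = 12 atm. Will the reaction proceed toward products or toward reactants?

Qp = P(G)²·P(DE₂)² / (P(B)²·P(AB)·P(XY₂)³) = (3.3)²·(13)² / ((12)²·(0.094)·(28)³) = 0.0062
Qp = 0.0062 < Kp = 0.026, so the forward reaction proceeds.

in the forward direction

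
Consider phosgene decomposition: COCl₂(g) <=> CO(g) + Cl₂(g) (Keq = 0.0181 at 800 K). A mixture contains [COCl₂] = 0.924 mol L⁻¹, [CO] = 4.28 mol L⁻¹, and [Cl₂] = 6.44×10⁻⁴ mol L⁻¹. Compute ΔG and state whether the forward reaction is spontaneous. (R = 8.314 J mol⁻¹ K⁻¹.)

Q = [CO]·[Cl₂] / [COCl₂] = (4.28)·(6.44×10⁻⁴) / (0.924) = 0.00298
ΔG = RT ln(Q/Keq) = (8.314 J mol⁻¹ K⁻¹)(800 K) × ln(0.00298/0.0181)
   = (6.651 kJ/mol)(-1.804) = -12.0 kJ/mol
ΔG < 0, so the forward reaction is spontaneous (proceeds forward).

ΔG = -12.0 kJ/mol; the forward reaction is spontaneous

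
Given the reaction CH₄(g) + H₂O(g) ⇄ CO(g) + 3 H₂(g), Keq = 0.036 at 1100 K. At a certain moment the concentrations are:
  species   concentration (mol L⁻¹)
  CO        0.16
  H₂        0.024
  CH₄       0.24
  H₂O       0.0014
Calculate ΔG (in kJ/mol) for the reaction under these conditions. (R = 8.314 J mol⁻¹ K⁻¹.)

ΔG = -15.5 kJ/mol

Q = [CO]·[H₂]³ / ([CH₄]·[H₂O]) = (0.16)·(0.024)³ / ((0.24)·(0.0014)) = 0.00658
ΔG = RT ln(Q/Keq) = (8.314 J mol⁻¹ K⁻¹)(1100 K) × ln(0.00658/0.036)
   = (9.145 kJ/mol)(-1.699) = -15.5 kJ/mol
ΔG < 0, so the forward reaction is spontaneous (proceeds forward).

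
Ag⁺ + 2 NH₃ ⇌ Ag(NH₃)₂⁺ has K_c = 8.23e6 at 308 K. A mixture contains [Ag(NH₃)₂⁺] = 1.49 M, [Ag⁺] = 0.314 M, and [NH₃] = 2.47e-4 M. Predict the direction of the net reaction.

toward reactants

Q_c = [Ag(NH₃)₂⁺] / ([Ag⁺]·[NH₃]²) = (1.49) / ((0.314)·(2.47e-4)²) = 7.78e7
Q_c = 7.78e7 > K_c = 8.23e6, so the reverse reaction proceeds.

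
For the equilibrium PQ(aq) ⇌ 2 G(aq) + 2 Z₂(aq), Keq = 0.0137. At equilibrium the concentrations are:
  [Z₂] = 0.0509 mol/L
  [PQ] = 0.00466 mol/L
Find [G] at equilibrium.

At equilibrium, Keq = [G]²·[Z₂]² / [PQ] = 0.0137.
([G])²·(0.0509)² / (0.00466) = 0.0137
[G]² = 0.0246 ⇒ [G] = 0.157 mol/L

[G] = 0.157 mol/L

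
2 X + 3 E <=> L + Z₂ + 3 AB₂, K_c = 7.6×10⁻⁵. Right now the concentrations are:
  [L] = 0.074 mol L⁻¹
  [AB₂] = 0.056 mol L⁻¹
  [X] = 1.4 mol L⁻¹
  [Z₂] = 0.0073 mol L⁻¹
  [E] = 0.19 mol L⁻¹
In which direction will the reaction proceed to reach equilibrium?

forward (toward products)

Q_c = [L]·[Z₂]·[AB₂]³ / ([X]²·[E]³) = (0.074)·(0.0073)·(0.056)³ / ((1.4)²·(0.19)³) = 7.1×10⁻⁶
Q_c = 7.1×10⁻⁶ < K_c = 7.6×10⁻⁵, so the forward reaction proceeds.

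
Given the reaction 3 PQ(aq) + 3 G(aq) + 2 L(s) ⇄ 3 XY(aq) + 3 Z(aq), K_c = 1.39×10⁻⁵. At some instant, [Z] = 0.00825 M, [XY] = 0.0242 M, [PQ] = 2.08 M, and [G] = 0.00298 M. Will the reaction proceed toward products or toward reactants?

in the reverse direction

(L is a pure solid — omitted from Q_c.)
Q_c = [XY]³·[Z]³ / ([PQ]³·[G]³) = (0.0242)³·(0.00825)³ / ((2.08)³·(0.00298)³) = 3.34×10⁻⁵
Q_c = 3.34×10⁻⁵ > K_c = 1.39×10⁻⁵, so the reverse reaction proceeds.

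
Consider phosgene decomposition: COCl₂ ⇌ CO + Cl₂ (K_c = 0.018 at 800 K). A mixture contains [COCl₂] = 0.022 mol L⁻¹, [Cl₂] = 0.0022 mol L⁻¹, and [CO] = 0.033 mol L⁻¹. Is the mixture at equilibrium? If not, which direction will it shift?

Q_c = [CO]·[Cl₂] / [COCl₂] = (0.033)·(0.0022) / (0.022) = 0.0033
Q_c = 0.0033 < K_c = 0.018: net forward reaction.

no; Q < K, reaction proceeds forward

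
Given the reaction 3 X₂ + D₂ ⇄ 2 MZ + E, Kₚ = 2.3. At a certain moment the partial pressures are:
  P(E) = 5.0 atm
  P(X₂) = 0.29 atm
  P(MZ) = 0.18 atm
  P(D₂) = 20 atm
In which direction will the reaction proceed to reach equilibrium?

Qₚ = P(MZ)²·P(E) / (P(X₂)³·P(D₂)) = (0.18)²·(5.0) / ((0.29)³·(20)) = 0.33
Qₚ = 0.33 < Kₚ = 2.3, so the forward reaction proceeds.

toward products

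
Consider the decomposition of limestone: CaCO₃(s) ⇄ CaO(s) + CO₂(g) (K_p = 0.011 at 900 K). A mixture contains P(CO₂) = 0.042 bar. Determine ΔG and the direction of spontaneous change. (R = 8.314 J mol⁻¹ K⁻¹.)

ΔG = 10.0 kJ/mol; the forward reaction is non-spontaneous

(CaCO₃, CaO are pure solids — omitted from Q_p.)
Q_p = P(CO₂) = 0.0420
ΔG = RT ln(Q_p/K_p) = (8.314 J mol⁻¹ K⁻¹)(900 K) × ln(0.0420/0.011)
   = (7.483 kJ/mol)(1.340) = 10.0 kJ/mol
ΔG > 0, so the forward reaction is non-spontaneous (proceeds in reverse).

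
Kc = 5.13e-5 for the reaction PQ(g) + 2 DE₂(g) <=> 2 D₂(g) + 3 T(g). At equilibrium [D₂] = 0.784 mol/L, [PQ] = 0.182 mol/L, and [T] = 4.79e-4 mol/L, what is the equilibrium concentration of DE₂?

At equilibrium, Kc = [D₂]²·[T]³ / ([PQ]·[DE₂]²) = 5.13e-5.
(0.784)²·(4.79e-4)³ / ((0.182)·([DE₂])²) = 5.13e-5
[DE₂]² = 7.24e-6 ⇒ [DE₂] = 0.00269 mol/L

[DE₂] = 0.00269 mol/L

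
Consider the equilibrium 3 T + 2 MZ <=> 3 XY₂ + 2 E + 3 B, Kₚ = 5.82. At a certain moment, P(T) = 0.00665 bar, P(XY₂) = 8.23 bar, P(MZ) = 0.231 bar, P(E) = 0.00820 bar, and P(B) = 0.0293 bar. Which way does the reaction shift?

toward reactants

Qₚ = P(XY₂)³·P(E)²·P(B)³ / (P(T)³·P(MZ)²) = (8.23)³·(0.00820)²·(0.0293)³ / ((0.00665)³·(0.231)²) = 60.1
Qₚ = 60.1 > Kₚ = 5.82, so the reverse reaction proceeds.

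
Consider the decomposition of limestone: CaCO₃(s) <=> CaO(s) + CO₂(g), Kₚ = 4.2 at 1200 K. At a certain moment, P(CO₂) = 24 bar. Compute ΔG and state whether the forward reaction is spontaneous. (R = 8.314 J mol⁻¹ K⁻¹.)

(CaCO₃, CaO are pure solids — omitted from Qₚ.)
Qₚ = P(CO₂) = 24.0
ΔG = RT ln(Qₚ/Kₚ) = (8.314 J mol⁻¹ K⁻¹)(1200 K) × ln(24.0/4.2)
   = (9.977 kJ/mol)(1.743) = 17.4 kJ/mol
ΔG > 0, so the forward reaction is non-spontaneous (proceeds in reverse).

ΔG = 17.4 kJ/mol; the forward reaction is non-spontaneous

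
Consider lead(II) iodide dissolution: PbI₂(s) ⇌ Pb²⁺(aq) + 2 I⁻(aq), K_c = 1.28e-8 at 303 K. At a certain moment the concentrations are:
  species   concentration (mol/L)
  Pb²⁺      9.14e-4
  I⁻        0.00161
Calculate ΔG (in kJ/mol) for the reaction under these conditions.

ΔG = -4.25 kJ/mol

(PbI₂ is a pure solid — omitted from Q_c.)
Q_c = [Pb²⁺]·[I⁻]² = (9.14e-4)·(0.00161)² = 2.37e-9
ΔG = RT ln(Q_c/K_c) = (8.314 J mol⁻¹ K⁻¹)(303 K) × ln(2.37e-9/1.28e-8)
   = (2.519 kJ/mol)(-1.687) = -4.25 kJ/mol
ΔG < 0, so the forward reaction is spontaneous (proceeds forward).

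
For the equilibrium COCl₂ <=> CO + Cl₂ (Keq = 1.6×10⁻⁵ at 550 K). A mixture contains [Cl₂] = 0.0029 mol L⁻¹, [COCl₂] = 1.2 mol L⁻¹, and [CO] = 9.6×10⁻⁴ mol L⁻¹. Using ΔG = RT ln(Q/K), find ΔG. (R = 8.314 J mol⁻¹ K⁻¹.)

ΔG = -8.83 kJ/mol

Q = [CO]·[Cl₂] / [COCl₂] = (9.6×10⁻⁴)·(0.0029) / (1.2) = 2.32×10⁻⁶
ΔG = RT ln(Q/Keq) = (8.314 J mol⁻¹ K⁻¹)(550 K) × ln(2.32×10⁻⁶/1.6×10⁻⁵)
   = (4.573 kJ/mol)(-1.931) = -8.83 kJ/mol
ΔG < 0, so the forward reaction is spontaneous (proceeds forward).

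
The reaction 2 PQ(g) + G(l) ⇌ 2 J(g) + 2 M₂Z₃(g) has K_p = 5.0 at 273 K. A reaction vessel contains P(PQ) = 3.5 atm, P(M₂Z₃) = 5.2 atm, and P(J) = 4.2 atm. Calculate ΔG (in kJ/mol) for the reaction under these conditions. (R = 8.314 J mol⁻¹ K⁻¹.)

(G is a pure liquid — omitted from Q_p.)
Q_p = P(J)²·P(M₂Z₃)² / P(PQ)² = (4.2)²·(5.2)² / (3.5)² = 38.9
ΔG = RT ln(Q_p/K_p) = (8.314 J mol⁻¹ K⁻¹)(273 K) × ln(38.9/5.0)
   = (2.270 kJ/mol)(2.052) = 4.66 kJ/mol
ΔG > 0, so the forward reaction is non-spontaneous (proceeds in reverse).

ΔG = 4.66 kJ/mol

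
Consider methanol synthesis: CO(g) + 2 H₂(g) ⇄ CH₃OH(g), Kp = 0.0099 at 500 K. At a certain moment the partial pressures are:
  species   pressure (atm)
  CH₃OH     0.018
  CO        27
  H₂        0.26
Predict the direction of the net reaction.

neither direction; the system is at equilibrium

Qp = P(CH₃OH) / (P(CO)·P(H₂)²) = (0.018) / ((27)·(0.26)²) = 0.0099
Qp = 0.0099 = Kp, so the system is already at equilibrium.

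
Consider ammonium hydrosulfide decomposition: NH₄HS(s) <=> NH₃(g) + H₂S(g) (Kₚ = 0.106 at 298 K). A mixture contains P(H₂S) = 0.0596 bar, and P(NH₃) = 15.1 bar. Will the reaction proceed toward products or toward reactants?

(NH₄HS is a pure solid — omitted from Qₚ.)
Qₚ = P(NH₃)·P(H₂S) = (15.1)·(0.0596) = 0.900
Qₚ = 0.900 > Kₚ = 0.106, so the reverse reaction proceeds.

in the reverse direction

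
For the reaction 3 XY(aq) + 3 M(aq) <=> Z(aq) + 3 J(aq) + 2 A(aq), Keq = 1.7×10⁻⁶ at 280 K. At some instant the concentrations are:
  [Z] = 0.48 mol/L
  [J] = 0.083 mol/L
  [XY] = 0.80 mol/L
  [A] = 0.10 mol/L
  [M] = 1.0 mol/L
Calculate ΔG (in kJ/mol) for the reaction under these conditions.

Q = [Z]·[J]³·[A]² / ([XY]³·[M]³) = (0.48)·(0.083)³·(0.10)² / ((0.80)³·(1.0)³) = 5.36×10⁻⁶
ΔG = RT ln(Q/Keq) = (8.314 J mol⁻¹ K⁻¹)(280 K) × ln(5.36×10⁻⁶/1.7×10⁻⁶)
   = (2.328 kJ/mol)(1.148) = 2.67 kJ/mol
ΔG > 0, so the forward reaction is non-spontaneous (proceeds in reverse).

ΔG = 2.67 kJ/mol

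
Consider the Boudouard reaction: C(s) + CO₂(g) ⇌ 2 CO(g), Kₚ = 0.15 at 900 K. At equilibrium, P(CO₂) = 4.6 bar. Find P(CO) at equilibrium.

(C is a pure solid — omitted from Kₚ.)
At equilibrium, Kₚ = P(CO)² / P(CO₂) = 0.15.
(P(CO))² / (4.6) = 0.15
P(CO)² = 0.690 ⇒ P(CO) = 0.83 bar

P(CO) = 0.83 bar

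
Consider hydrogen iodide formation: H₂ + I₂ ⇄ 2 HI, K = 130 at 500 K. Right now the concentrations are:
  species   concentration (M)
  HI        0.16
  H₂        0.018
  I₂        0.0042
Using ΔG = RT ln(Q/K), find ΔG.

ΔG = 3.98 kJ/mol

Q = [HI]² / ([H₂]·[I₂]) = (0.16)² / ((0.018)·(0.0042)) = 339
ΔG = RT ln(Q/K) = (8.314 J mol⁻¹ K⁻¹)(500 K) × ln(339/130)
   = (4.157 kJ/mol)(0.9585) = 3.98 kJ/mol
ΔG > 0, so the forward reaction is non-spontaneous (proceeds in reverse).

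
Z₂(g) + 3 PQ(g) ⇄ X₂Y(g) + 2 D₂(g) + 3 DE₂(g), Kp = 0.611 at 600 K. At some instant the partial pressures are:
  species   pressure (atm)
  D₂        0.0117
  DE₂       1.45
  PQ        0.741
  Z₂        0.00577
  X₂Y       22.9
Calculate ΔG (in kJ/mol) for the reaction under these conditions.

ΔG = 9.46 kJ/mol

Qp = P(X₂Y)·P(D₂)²·P(DE₂)³ / (P(Z₂)·P(PQ)³) = (22.9)·(0.0117)²·(1.45)³ / ((0.00577)·(0.741)³) = 4.07
ΔG = RT ln(Qp/Kp) = (8.314 J mol⁻¹ K⁻¹)(600 K) × ln(4.07/0.611)
   = (4.988 kJ/mol)(1.896) = 9.46 kJ/mol
ΔG > 0, so the forward reaction is non-spontaneous (proceeds in reverse).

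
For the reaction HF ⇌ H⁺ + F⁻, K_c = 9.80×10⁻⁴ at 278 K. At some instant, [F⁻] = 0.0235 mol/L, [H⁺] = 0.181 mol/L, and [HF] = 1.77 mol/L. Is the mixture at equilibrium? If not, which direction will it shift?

no; Q > K, reaction proceeds in reverse

Q_c = [H⁺]·[F⁻] / [HF] = (0.181)·(0.0235) / (1.77) = 0.00240
Q_c = 0.00240 > K_c = 9.80×10⁻⁴: net reverse reaction.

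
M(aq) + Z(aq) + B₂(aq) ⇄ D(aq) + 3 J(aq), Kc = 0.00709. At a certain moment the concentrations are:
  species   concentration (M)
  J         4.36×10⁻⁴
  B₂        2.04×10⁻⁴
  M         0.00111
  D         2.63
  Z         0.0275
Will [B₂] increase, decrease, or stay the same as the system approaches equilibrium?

Qc = [D]·[J]³ / ([M]·[Z]·[B₂]) = (2.63)·(4.36×10⁻⁴)³ / ((0.00111)·(0.0275)·(2.04×10⁻⁴)) = 0.0350
Qc = 0.0350 > Kc = 0.00709: net reverse reaction.
B₂ is a reactant, so it increases.

increase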